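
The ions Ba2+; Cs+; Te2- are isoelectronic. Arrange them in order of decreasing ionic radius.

Te2-, Cs+, Ba2+

All of these have 54 electrons, so size is governed by nuclear charge alone: the more protons, the stronger the pull on the same electron cloud, and the smaller the ion.
Nuclear charges: Ba2+ (Z=56), Cs+ (Z=55), Te2- (Z=52).
Largest to smallest: Te2- > Cs+ > Ba2+.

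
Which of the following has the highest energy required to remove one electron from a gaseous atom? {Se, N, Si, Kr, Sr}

Across a period the outer electron is held more tightly (higher IE₁); down a group it sits in a higher shell, more shielded, and comes off more easily.
Neither a single period nor a single group — weigh both effects.
Si > Sr: relative to Sr, both the across-period and down-group shifts push Si's first ionization energy up.
Se > Si: the two effects oppose for this pair; the across-period effect wins (941 vs 786 kJ/mol).
Kr > Se: Kr lies to the right of Se in period 4, so the across-period effect alone puts Kr higher.
N > Kr: the two effects oppose for this pair; the down-group effect wins (1402 vs 1351 kJ/mol).
For reference (kJ/mol): N 1402, Si 786, Se 941, Kr 1351, Sr 550.
The highest energy required to remove one electron from a gaseous atom among these belongs to N.

N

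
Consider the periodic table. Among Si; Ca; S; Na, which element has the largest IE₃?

Na

The third ionization energy removes an electron from the +2 ion. For each element: Si²⁺ still has 2 valence electrons; Ca²⁺ is the bare [Ar] core; S²⁺ still has 4 valence electrons; Na²⁺ is already 1 electron into the core.
Core electrons are held far more tightly than valence electrons, so Ca and Na top the IE_3 order.
Valence configurations: Si²⁺ [Ne]3s², S²⁺ [Ne]3s²3p².
The numbers (kJ/mol): Si 3232, Ca 4912, S 3357, Na 6910.
Hence IE_3: Si < S < Ca < Na.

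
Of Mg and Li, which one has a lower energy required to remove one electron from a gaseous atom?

Li

Li is in period 2, group 1; Mg is in period 3, group 2.
First ionization energy rises across a period (greater Z_eff holds electrons more tightly) and falls down a group (valence electrons are farther from the nucleus).
These sit on a diagonal, where the across-period and down-group effects partly cancel.
Mg > Li: period and group pull opposite ways; the across-period shift dominates (738 vs 520 kJ/mol).
Approximate values (kJ/mol): Li 520, Mg 738.
So Li has the lower energy required to remove one electron from a gaseous atom (Li < Mg).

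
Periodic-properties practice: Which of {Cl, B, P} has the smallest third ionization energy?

IE_3 is the cost of taking one more electron from the +2 cation: Cl²⁺ still has 5 valence electrons; B²⁺ still has 1 valence electron; P²⁺ still has 3 valence electrons.
All are still removing valence electrons, so compare the +2 ions as you would atoms: IE_3 generally rises across a period (higher Z_eff) and falls down a group (larger shell), subject to the usual subshell exceptions.
Valence configurations: Cl²⁺ [Ne]3s²3p³, B²⁺ [He]2s¹, P²⁺ [Ne]3s²3p¹.
The numbers (kJ/mol): Cl 3822, B 3660, P 2914.
Overall IE_3 order: P < B < Cl.

P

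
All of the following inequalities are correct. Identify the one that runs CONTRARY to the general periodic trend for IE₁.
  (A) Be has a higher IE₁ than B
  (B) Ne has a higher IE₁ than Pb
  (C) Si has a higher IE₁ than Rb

(A)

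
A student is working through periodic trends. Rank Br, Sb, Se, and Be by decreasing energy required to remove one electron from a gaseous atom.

Br > Se > Be > Sb

Be is in period 2, group 2; Se is in period 4, group 16; Br is in period 4, group 17; Sb is in period 5, group 15.
Across a period the outer electron is held more tightly (higher IE₁); down a group it sits in a higher shell, more shielded, and comes off more easily.
Neither a single period nor a single group — weigh both effects.
Be > Sb: period and group pull opposite ways; the down-group shift dominates (900 vs 831 kJ/mol).
Se > Be: the two effects oppose for this pair; the across-period effect wins (941 vs 900 kJ/mol).
Br > Se: both are in period 4; the period trend gives Br the larger value.
For reference (kJ/mol): Be 900, Se 941, Br 1140, Sb 831.
So from highest to lowest: Br > Se > Be > Sb.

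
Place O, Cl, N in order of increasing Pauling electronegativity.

N < Cl < O

N is in period 2, group 15; O is in period 2, group 16; Cl is in period 3, group 17.
Atoms toward the upper right of the periodic table pull bonding electrons most strongly.
These span different periods and groups, so the two trends combine.
Cl > N: period and group pull opposite ways; the across-period shift dominates (3.16 vs 3.04).
O > Cl: the two effects oppose for this pair; the down-group effect wins (3.44 vs 3.16).
Tabulated electronegativity (Pauling): N 3.04, O 3.44, Cl 3.16.
So from lowest to highest: N < Cl < O.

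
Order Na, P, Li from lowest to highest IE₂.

P < Na < Li

After 1 electron has been removed, what remains? Na⁺ is the bare [Ne] core; P⁺ still has 4 valence electrons; Li⁺ is the bare [He] core.
Breaking into a closed-shell core is much more expensive than removing a leftover valence electron — Na and Li have the largest IE_2 here.
Approximate IE_2 values (kJ/mol): Na 4562, P 1907, Li 7298.
Putting it together, IE_2: P < Na < Li.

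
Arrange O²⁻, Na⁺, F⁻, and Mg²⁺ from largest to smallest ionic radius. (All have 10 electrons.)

O²⁻ > F⁻ > Na⁺ > Mg²⁺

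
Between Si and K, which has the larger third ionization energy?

K

The third ionization energy removes an electron from the +2 ion. For each element: Si²⁺ still has 2 valence electrons; K²⁺ is already 1 electron into the core.
Pulling an electron out of a noble-gas core costs far more than removing a remaining valence electron, so K sits at the high end of IE_3.
Tabulated IE_3 (kJ/mol): Si 3232, K 4420.
Putting it together, IE_3: Si < K.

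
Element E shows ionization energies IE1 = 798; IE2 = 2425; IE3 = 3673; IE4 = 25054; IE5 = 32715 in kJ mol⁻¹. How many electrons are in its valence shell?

Look for the largest jump between consecutive ionization energies: IE4/IE3 ≈ 6.8, far larger than any earlier ratio.
That jump marks the point where a core electron is being removed. So the atom has 3 valence electrons.

3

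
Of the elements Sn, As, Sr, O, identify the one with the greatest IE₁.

O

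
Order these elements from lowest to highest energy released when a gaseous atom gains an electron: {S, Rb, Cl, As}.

Electron affinity generally becomes more exothermic across a period toward the halogens and less exothermic down a group.
These span different periods and groups, so the two trends combine.
As > Rb: both effects reinforce here, so As is clearly the higher of the two.
S > As: relative to As, both the across-period and down-group shifts push S's electron affinity up.
Cl > S: both are in period 3; the period trend gives Cl the larger value.
Tabulated electron affinity (kJ/mol): S 200, Cl 349, As 78, Rb 47.
So from lowest to highest: Rb < As < S < Cl.

Rb < As < S < Cl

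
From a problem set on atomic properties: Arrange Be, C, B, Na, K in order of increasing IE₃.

After 2 electrons have been removed, what remains? Be²⁺ is the bare [He] core; C²⁺ still has 2 valence electrons; B²⁺ still has 1 valence electron; Na²⁺ is already 1 electron into the core; K²⁺ is already 1 electron into the core.
Usually core removal costs more than valence removal, but here the competition is close: a tightly held n=2 valence electron can cost more to remove than an n=3 core electron, so the actual values have to decide it.
Valence configurations: C²⁺ [He]2s², B²⁺ [He]2s¹.
Approximate IE_3 values (kJ/mol): Be 14849, C 4620, B 3660, Na 6910, K 4420.
Hence IE_3: B < K < C < Na < Be.

B < K < C < Na < Be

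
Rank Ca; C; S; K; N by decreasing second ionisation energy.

Consider each +1 ion: Ca⁺ still has 1 valence electron; C⁺ still has 3 valence electrons; S⁺ still has 5 valence electrons; K⁺ is the bare [Ar] core; N⁺ still has 4 valence electrons.
Pulling an electron out of a noble-gas core costs far more than removing a remaining valence electron, so K sits at the high end of IE_2.
Valence configurations: Ca⁺ [Ar]4s¹, C⁺ [He]2s²2p¹, S⁺ [Ne]3s²3p³, N⁺ [He]2s²2p².
Approximate IE_2 values (kJ/mol): Ca 1145, C 2353, S 2252, K 3052, N 2856.
Hence IE_2: Ca < S < C < N < K.

K > N > C > S > Ca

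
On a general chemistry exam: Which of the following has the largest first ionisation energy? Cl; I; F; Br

F

F is in period 2, group 17; Cl is in period 3, group 17; Br is in period 4, group 17; I is in period 5, group 17.
IE₁ increases left→right with effective nuclear charge and decreases top→bottom as the valence shell moves farther out.
All are in group 17, so first ionization energy increases up the group.
The largest first ionisation energy among these belongs to F.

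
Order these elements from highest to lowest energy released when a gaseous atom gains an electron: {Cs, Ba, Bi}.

Cs is in period 6, group 1; Ba is in period 6, group 2; Bi is in period 6, group 15.
Electron affinity generally becomes more exothermic across a period toward the halogens and less exothermic down a group.
All lie in period 6; the across-period trend (electron affinity increases left to right) applies, with the exception below.
Note the exception: Cs has a higher electron affinity than Ba, contrary to the simple trend — adding an electron to Ba (ns²) has to open a new, higher-energy np subshell, which is unfavourable.
Tabulated electron affinity (kJ/mol): Cs 46, Ba 14, Bi 91.
So from highest to lowest: Bi > Cs > Ba.

Bi, Cs, Ba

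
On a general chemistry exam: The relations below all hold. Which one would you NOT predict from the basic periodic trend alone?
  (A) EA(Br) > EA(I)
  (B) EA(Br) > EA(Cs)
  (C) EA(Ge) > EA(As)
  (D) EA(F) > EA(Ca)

(C)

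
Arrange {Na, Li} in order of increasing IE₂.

Na < Li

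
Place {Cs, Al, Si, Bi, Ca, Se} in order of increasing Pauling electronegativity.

Cs < Ca < Al < Si < Bi < Se

Al is in period 3, group 13; Si is in period 3, group 14; Ca is in period 4, group 2; Se is in period 4, group 16; Cs is in period 6, group 1; Bi is in period 6, group 15.
Smaller atoms with higher effective nuclear charge are more electronegative.
Neither a single period nor a single group — weigh both effects.
Ca > Cs: relative to Cs, both the across-period and down-group shifts push Ca's electronegativity up.
Al > Ca: both effects reinforce here, so Al is clearly the higher of the two.
Si > Al: Si lies to the right of Al in period 3, so the across-period effect alone puts Si higher.
Bi > Si: the two effects oppose for this pair; the across-period effect wins (2.02 vs 1.90).
Se > Bi: both effects reinforce here, so Se is clearly the higher of the two.
For reference (Pauling): Al 1.61, Si 1.90, Ca 1.00, Se 2.55, Cs 0.79, Bi 2.02.
So from lowest to highest: Cs < Ca < Al < Si < Bi < Se.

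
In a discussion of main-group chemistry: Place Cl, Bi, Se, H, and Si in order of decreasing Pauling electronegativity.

Cl, Se, H, Bi, Si

Electronegativity increases across a period and decreases down a group, tracking effective nuclear charge and atomic size.
Neither a single period nor a single group — weigh both effects.
Bi > Si: period and group pull opposite ways; the across-period shift dominates (2.02 vs 1.90).
H > Bi: period and group pull opposite ways; the down-group shift dominates (2.20 vs 2.02).
Se > H: period and group pull opposite ways; the across-period shift dominates (2.55 vs 2.20).
Cl > Se: both effects reinforce here, so Cl is clearly the higher of the two.
Approximate values (Pauling): H 2.20, Si 1.90, Cl 3.16, Se 2.55, Bi 2.02.
So from highest to lowest: Cl > Se > H > Bi > Si.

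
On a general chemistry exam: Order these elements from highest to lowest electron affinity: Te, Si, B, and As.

Te > Si > As > B

Electron affinity generally becomes more exothermic across a period toward the halogens and less exothermic down a group.
A diagonal step moves right (one effect) and down (the opposite effect) at once.
As > B: period and group pull opposite ways; the across-period shift dominates (78 vs 27 kJ/mol).
Si > As: period and group pull opposite ways; the down-group shift dominates (134 vs 78 kJ/mol).
Te > Si: the two effects oppose for this pair; the across-period effect wins (190 vs 134 kJ/mol).
For reference (kJ/mol): B 27, Si 134, As 78, Te 190.
So from highest to lowest: Te > Si > As > B.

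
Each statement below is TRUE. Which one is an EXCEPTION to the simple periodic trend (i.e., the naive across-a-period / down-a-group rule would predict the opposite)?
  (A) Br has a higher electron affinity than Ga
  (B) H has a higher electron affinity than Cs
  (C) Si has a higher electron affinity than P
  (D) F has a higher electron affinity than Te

The general trend: electron affinity increases across a period and decreases down a group.
(A) Br (period 4, group 17) vs Ga (period 4, group 13): the stated order agrees with the simple trend.
(B) H (period 1, group 1) vs Cs (period 6, group 1): the stated order agrees with the simple trend.
(C) Si (period 3, group 14) vs P (period 3, group 15): the stated order contradicts the simple trend.
(D) F (period 2, group 17) vs Te (period 5, group 16): the stated order agrees with the simple trend.
The exception is (C): adding an electron to P's half-filled 3p³ is unfavourable, so Si (3p²) has the more exothermic EA.

(C)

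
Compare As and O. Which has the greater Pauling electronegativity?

O

O is in period 2, group 16; As is in period 4, group 15.
Electronegativity increases across a period and decreases down a group, tracking effective nuclear charge and atomic size.
These span different periods and groups, so the two trends combine.
O > As: relative to As, both the across-period and down-group shifts push O's electronegativity up.
For reference (Pauling): O 3.44, As 2.18.
So O has the greater Pauling electronegativity (O > As).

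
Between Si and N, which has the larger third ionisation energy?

After 2 electrons have been removed, what remains? Si²⁺ still has 2 valence electrons; N²⁺ still has 3 valence electrons.
All are still removing valence electrons, so compare the +2 ions as you would atoms: IE_3 generally rises across a period (higher Z_eff) and falls down a group (larger shell), subject to the usual subshell exceptions.
Valence configurations: Si²⁺ [Ne]3s², N²⁺ [He]2s²2p¹.
Approximate IE_3 values (kJ/mol): Si 3232, N 4578.
Putting it together, IE_3: Si < N.

N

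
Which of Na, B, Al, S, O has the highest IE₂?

Consider each +1 ion: Na⁺ is the bare [Ne] core; B⁺ still has 2 valence electrons; Al⁺ still has 2 valence electrons; S⁺ still has 5 valence electrons; O⁺ still has 5 valence electrons.
Pulling an electron out of a noble-gas core costs far more than removing a remaining valence electron, so Na sits at the high end of IE_2.
Valence configurations: B⁺ [He]2s², Al⁺ [Ne]3s², S⁺ [Ne]3s²3p³, O⁺ [He]2s²2p³.
The numbers (kJ/mol): Na 4562, B 2427, Al 1817, S 2252, O 3388.
Overall IE_2 order: Al < S < B < O < Na.

Na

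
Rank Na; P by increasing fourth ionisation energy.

P < Na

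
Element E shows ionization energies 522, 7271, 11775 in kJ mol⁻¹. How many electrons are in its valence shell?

1

Look for the largest jump between consecutive ionization energies: IE2/IE1 ≈ 13.9, far larger than any earlier ratio.
That jump marks the point where a core electron is being removed. So the atom has 1 valence electron.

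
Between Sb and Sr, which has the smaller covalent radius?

Sb

Sr is in period 5, group 2; Sb is in period 5, group 15.
Moving right in a period, electrons are added to the same shell under a stronger nuclear pull, so atoms get smaller; moving down, a new shell is opened and atoms get larger.
All lie in period 5, so atomic radius increases right to left.
So Sb has the smaller covalent radius (Sb < Sr).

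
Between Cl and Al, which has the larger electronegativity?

Cl

Al is in period 3, group 13; Cl is in period 3, group 17.
Smaller atoms with higher effective nuclear charge are more electronegative.
All lie in period 3, so electronegativity increases left to right.
So Cl has the larger electronegativity (Cl > Al).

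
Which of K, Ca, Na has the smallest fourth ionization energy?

IE_4 is the cost of taking one more electron from the +3 cation: K³⁺ is already 2 electrons into the core; Ca³⁺ is already 1 electron into the core; Na³⁺ is already 2 electrons into the core.
All of these are removing an electron from a noble-gas core or deeper; the smaller core (lower principal quantum number) is held far more tightly, and within a period the higher nuclear charge binds the same core more tightly.
Approximate IE_4 values (kJ/mol): K 5877, Ca 6491, Na 9543.
Hence IE_4: K < Ca < Na.

K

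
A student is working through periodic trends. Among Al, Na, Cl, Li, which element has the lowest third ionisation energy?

Al

The third ionization energy removes an electron from the +2 ion. For each element: Al²⁺ still has 1 valence electron; Na²⁺ is already 1 electron into the core; Cl²⁺ still has 5 valence electrons; Li²⁺ is already 1 electron into the core.
Core electrons are held far more tightly than valence electrons, so Na and Li top the IE_3 order.
Valence configurations: Al²⁺ [Ne]3s¹, Cl²⁺ [Ne]3s²3p³.
Approximate IE_3 values (kJ/mol): Al 2745, Na 6910, Cl 3822, Li 11815.
Hence IE_3: Al < Cl < Na < Li.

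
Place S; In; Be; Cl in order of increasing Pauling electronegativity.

Be is in period 2, group 2; S is in period 3, group 16; Cl is in period 3, group 17; In is in period 5, group 13.
Smaller atoms with higher effective nuclear charge are more electronegative.
Neither a single period nor a single group — weigh both effects.
In > Be: the two effects oppose for this pair; the across-period effect wins (1.78 vs 1.57).
S > In: relative to In, both the across-period and down-group shifts push S's electronegativity up.
Cl > S: Cl lies to the right of S in period 3, so the across-period effect alone puts Cl higher.
For reference (Pauling): Be 1.57, S 2.58, Cl 3.16, In 1.78.
So from lowest to highest: Be < In < S < Cl.

Be < In < S < Cl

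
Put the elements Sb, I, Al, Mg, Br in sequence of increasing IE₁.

Al < Mg < Sb < I < Br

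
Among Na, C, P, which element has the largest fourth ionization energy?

Na

Consider each +3 ion: Na³⁺ is already 2 electrons into the core; C³⁺ still has 1 valence electron; P³⁺ still has 2 valence electrons.
Pulling an electron out of a noble-gas core costs far more than removing a remaining valence electron, so Na sits at the high end of IE_4.
Valence configurations: C³⁺ [He]2s¹, P³⁺ [Ne]3s².
The numbers (kJ/mol): Na 9543, C 6223, P 4964.
Putting it together, IE_4: P < C < Na.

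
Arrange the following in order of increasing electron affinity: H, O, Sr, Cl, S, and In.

Sr < In < H < O < S < Cl

Adding an electron releases more energy for atoms nearer the top right (short of the noble gases).
Neither a single period nor a single group — weigh both effects.
In > Sr: both are in period 5; the period trend gives In the larger value.
H > In: the two effects oppose for this pair; the down-group effect wins (73 vs 29 kJ/mol).
O > H: period and group pull opposite ways; the across-period shift dominates (141 vs 73 kJ/mol).
S > O: this pair runs against the simple trend — see the exception note.
Cl > S: both are in period 3; the period trend gives Cl the larger value.
Note the exception: S has a higher electron affinity than O, contrary to the simple trend — the compact 2p subshell of O repels the added electron more than S's larger 3p does.
For reference (kJ/mol): H 73, O 141, S 200, Cl 349, Sr 5, In 29.
So from lowest to highest: Sr < In < H < O < S < Cl.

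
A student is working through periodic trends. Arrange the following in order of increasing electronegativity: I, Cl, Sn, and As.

Cl is in period 3, group 17; As is in period 4, group 15; Sn is in period 5, group 14; I is in period 5, group 17.
Electronegativity increases across a period and decreases down a group, tracking effective nuclear charge and atomic size.
These span different periods and groups, so the two trends combine.
As > Sn: both effects reinforce here, so As is clearly the higher of the two.
I > As: period and group pull opposite ways; the across-period shift dominates (2.66 vs 2.18).
Cl > I: Cl sits above I in group 17, so the down-group effect alone puts Cl higher.
Approximate values (Pauling): Cl 3.16, As 2.18, Sn 1.96, I 2.66.
So from lowest to highest: Sn < As < I < Cl.

Sn < As < I < Cl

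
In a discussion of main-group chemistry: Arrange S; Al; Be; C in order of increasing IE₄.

The fourth ionization energy removes an electron from the +3 ion. For each element: S³⁺ still has 3 valence electrons; Al³⁺ is the bare [Ne] core; Be³⁺ is already 1 electron into the core; C³⁺ still has 1 valence electron.
Pulling an electron out of a noble-gas core costs far more than removing a remaining valence electron, so Al and Be sit at the high end of IE_4.
Valence configurations: S³⁺ [Ne]3s²3p¹, C³⁺ [He]2s¹.
Approximate IE_4 values (kJ/mol): S 4556, Al 11577, Be 21007, C 6223.
Putting it together, IE_4: S < C < Al < Be.

S < C < Al < Be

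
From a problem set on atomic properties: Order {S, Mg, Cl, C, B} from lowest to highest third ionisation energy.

After 2 electrons have been removed, what remains? S²⁺ still has 4 valence electrons; Mg²⁺ is the bare [Ne] core; Cl²⁺ still has 5 valence electrons; C²⁺ still has 2 valence electrons; B²⁺ still has 1 valence electron.
Core electrons are held far more tightly than valence electrons, so Mg tops the IE_3 order.
Valence configurations: S²⁺ [Ne]3s²3p², Cl²⁺ [Ne]3s²3p³, C²⁺ [He]2s², B²⁺ [He]2s¹.
Approximate IE_3 values (kJ/mol): S 3357, Mg 7733, Cl 3822, C 4620, B 3660.
So the third ionization energies run S < B < Cl < C < Mg.

S, B, Cl, C, Mg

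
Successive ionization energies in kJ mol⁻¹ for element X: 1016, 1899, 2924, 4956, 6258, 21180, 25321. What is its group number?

Group 15

Look for the largest jump between consecutive ionization energies: IE6/IE5 ≈ 3.4, far larger than any earlier ratio.
That jump marks the point where a core electron is being removed. So the atom has 5 valence electrons.
A main-group element with 5 valence electrons is in group 15.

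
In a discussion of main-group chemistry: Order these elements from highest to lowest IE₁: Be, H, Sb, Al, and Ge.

H, Be, Sb, Ge, Al

H is in period 1, group 1; Be is in period 2, group 2; Al is in period 3, group 13; Ge is in period 4, group 14; Sb is in period 5, group 15.
First ionization energy rises across a period (greater Z_eff holds electrons more tightly) and falls down a group (valence electrons are farther from the nucleus).
These sit on a diagonal, where the across-period and down-group effects partly cancel.
Ge > Al: the two effects oppose for this pair; the across-period effect wins (762 vs 578 kJ/mol).
Sb > Ge: the two effects oppose for this pair; the across-period effect wins (831 vs 762 kJ/mol).
Be > Sb: the two effects oppose for this pair; the down-group effect wins (900 vs 831 kJ/mol).
H > Be: period and group pull opposite ways; the down-group shift dominates (1312 vs 900 kJ/mol).
For reference (kJ/mol): H 1312, Be 900, Al 578, Ge 762, Sb 831.
So from highest to lowest: H > Be > Sb > Ge > Al.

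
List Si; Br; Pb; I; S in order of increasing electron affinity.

Pb < Si < S < I < Br

Si is in period 3, group 14; S is in period 3, group 16; Br is in period 4, group 17; I is in period 5, group 17; Pb is in period 6, group 14.
Adding an electron releases more energy for atoms nearer the top right (short of the noble gases).
Here both period and group differ, so the two effects have to be weighed against each other.
Si > Pb: they share group 14; the group trend gives Si the larger value.
S > Si: both are in period 3; the period trend gives S the larger value.
I > S: the two effects oppose for this pair; the across-period effect wins (295 vs 200 kJ/mol).
Br > I: Br sits above I in group 17, so the down-group effect alone puts Br higher.
For reference (kJ/mol): Si 134, S 200, Br 325, I 295, Pb 35.
So from lowest to highest: Pb < Si < S < I < Br.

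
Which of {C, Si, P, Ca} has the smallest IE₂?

Ca

IE_2 is the cost of taking one more electron from the +1 cation: C⁺ still has 3 valence electrons; Si⁺ still has 3 valence electrons; P⁺ still has 4 valence electrons; Ca⁺ still has 1 valence electron.
All are still removing valence electrons, so compare the +1 ions as you would atoms: IE_2 generally rises across a period (higher Z_eff) and falls down a group (larger shell), subject to the usual subshell exceptions.
Valence configurations: C⁺ [He]2s²2p¹, Si⁺ [Ne]3s²3p¹, P⁺ [Ne]3s²3p², Ca⁺ [Ar]4s¹.
Approximate IE_2 values (kJ/mol): C 2353, Si 1577, P 1907, Ca 1145.
Hence IE_2: Ca < Si < P < C.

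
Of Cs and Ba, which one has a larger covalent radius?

Cs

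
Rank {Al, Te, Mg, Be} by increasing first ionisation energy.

Al < Mg < Te < Be

Be is in period 2, group 2; Mg is in period 3, group 2; Al is in period 3, group 13; Te is in period 5, group 16.
First ionization energy rises across a period (greater Z_eff holds electrons more tightly) and falls down a group (valence electrons are farther from the nucleus).
These span different periods and groups, so the two trends combine.
Mg > Al: this pair runs against the simple trend — see the exception note.
Te > Mg: the two effects oppose for this pair; the across-period effect wins (869 vs 738 kJ/mol).
Be > Te: period and group pull opposite ways; the down-group shift dominates (900 vs 869 kJ/mol).
Note the exception: Mg has a higher first ionization energy than Al, contrary to the simple trend — Al's single 3p electron is easier to remove than one from Mg's filled 3s².
For reference (kJ/mol): Be 900, Mg 738, Al 578, Te 869.
So from lowest to highest: Al < Mg < Te < Be.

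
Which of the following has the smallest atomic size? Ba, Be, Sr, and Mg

Be

Atomic radius shrinks across a period as nuclear charge pulls the same shell inward, and grows down a group as new shells are added.
All are in group 2, so atomic radius increases down the group.
The smallest atomic size among these belongs to Be.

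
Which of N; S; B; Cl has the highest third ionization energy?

N

The third ionization energy removes an electron from the +2 ion. For each element: N²⁺ still has 3 valence electrons; S²⁺ still has 4 valence electrons; B²⁺ still has 1 valence electron; Cl²⁺ still has 5 valence electrons.
All are still removing valence electrons, so compare the +2 ions as you would atoms: IE_3 generally rises across a period (higher Z_eff) and falls down a group (larger shell), subject to the usual subshell exceptions.
Valence configurations: N²⁺ [He]2s²2p¹, S²⁺ [Ne]3s²3p², B²⁺ [He]2s¹, Cl²⁺ [Ne]3s²3p³.
The numbers (kJ/mol): N 4578, S 3357, B 3660, Cl 3822.
So the third ionization energies run S < B < Cl < N.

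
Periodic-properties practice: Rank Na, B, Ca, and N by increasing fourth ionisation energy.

IE_4 is the cost of taking one more electron from the +3 cation: Na³⁺ is already 2 electrons into the core; B³⁺ is the bare [He] core; Ca³⁺ is already 1 electron into the core; N³⁺ still has 2 valence electrons.
Usually core removal costs more than valence removal, but here the competition is close: a tightly held n=2 valence electron can cost more to remove than an n=3 core electron, so the actual values have to decide it.
Approximate IE_4 values (kJ/mol): Na 9543, B 25026, Ca 6491, N 7475.
Overall IE_4 order: Ca < N < Na < B.

Ca < N < Na < B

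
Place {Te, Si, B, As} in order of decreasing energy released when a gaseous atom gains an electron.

B is in period 2, group 13; Si is in period 3, group 14; As is in period 4, group 15; Te is in period 5, group 16.
Electron affinity generally becomes more exothermic across a period toward the halogens and less exothermic down a group.
A diagonal step moves right (one effect) and down (the opposite effect) at once.
As > B: period and group pull opposite ways; the across-period shift dominates (78 vs 27 kJ/mol).
Si > As: period and group pull opposite ways; the down-group shift dominates (134 vs 78 kJ/mol).
Te > Si: the two effects oppose for this pair; the across-period effect wins (190 vs 134 kJ/mol).
For reference (kJ/mol): B 27, Si 134, As 78, Te 190.
So from highest to lowest: Te > Si > As > B.

Te > Si > As > B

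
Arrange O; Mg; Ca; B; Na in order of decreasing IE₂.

Na > O > B > Mg > Ca

IE_2 is the cost of taking one more electron from the +1 cation: O⁺ still has 5 valence electrons; Mg⁺ still has 1 valence electron; Ca⁺ still has 1 valence electron; B⁺ still has 2 valence electrons; Na⁺ is the bare [Ne] core.
Core electrons are held far more tightly than valence electrons, so Na tops the IE_2 order.
Valence configurations: O⁺ [He]2s²2p³, Mg⁺ [Ne]3s¹, Ca⁺ [Ar]4s¹, B⁺ [He]2s².
The numbers (kJ/mol): O 3388, Mg 1451, Ca 1145, B 2427, Na 4562.
Putting it together, IE_2: Ca < Mg < B < O < Na.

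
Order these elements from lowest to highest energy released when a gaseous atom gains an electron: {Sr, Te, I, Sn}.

Sr < Sn < Te < I

Sr is in period 5, group 2; Sn is in period 5, group 14; Te is in period 5, group 16; I is in period 5, group 17.
Electron affinity generally becomes more exothermic across a period toward the halogens and less exothermic down a group.
All lie in period 5, so electron affinity increases left to right.
So from lowest to highest: Sr < Sn < Te < I.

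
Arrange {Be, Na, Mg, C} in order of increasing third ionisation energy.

IE_3 is the cost of taking one more electron from the +2 cation: Be²⁺ is the bare [He] core; Na²⁺ is already 1 electron into the core; Mg²⁺ is the bare [Ne] core; C²⁺ still has 2 valence electrons.
Core electrons are held far more tightly than valence electrons, so Na, Mg and Be top the IE_3 order.
Approximate IE_3 values (kJ/mol): Be 14849, Na 6910, Mg 7733, C 4620.
Putting it together, IE_3: C < Na < Mg < Be.

C < Na < Mg < Be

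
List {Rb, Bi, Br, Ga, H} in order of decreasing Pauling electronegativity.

Br, H, Bi, Ga, Rb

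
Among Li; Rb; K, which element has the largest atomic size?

Rb

Li is in period 2, group 1; K is in period 4, group 1; Rb is in period 5, group 1.
Atomic radius shrinks across a period as nuclear charge pulls the same shell inward, and grows down a group as new shells are added.
All are in group 1, so atomic radius increases down the group.
The largest atomic size among these belongs to Rb.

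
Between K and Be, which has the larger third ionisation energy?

IE_3 is the cost of taking one more electron from the +2 cation: K²⁺ is already 1 electron into the core; Be²⁺ is the bare [He] core.
All of these are removing an electron from a noble-gas core or deeper; the smaller core (lower principal quantum number) is held far more tightly, and within a period the higher nuclear charge binds the same core more tightly.
The numbers (kJ/mol): K 4420, Be 14849.
Hence IE_3: K < Be.

Be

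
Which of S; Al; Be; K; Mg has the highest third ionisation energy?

Consider each +2 ion: S²⁺ still has 4 valence electrons; Al²⁺ still has 1 valence electron; Be²⁺ is the bare [He] core; K²⁺ is already 1 electron into the core; Mg²⁺ is the bare [Ne] core.
Breaking into a closed-shell core is much more expensive than removing a leftover valence electron — K, Mg and Be have the largest IE_3 here.
Valence configurations: S²⁺ [Ne]3s²3p², Al²⁺ [Ne]3s¹.
The numbers (kJ/mol): S 3357, Al 2745, Be 14849, K 4420, Mg 7733.
Putting it together, IE_3: Al < S < K < Mg < Be.

Be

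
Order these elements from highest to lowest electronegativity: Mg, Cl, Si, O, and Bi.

O > Cl > Bi > Si > Mg

O is in period 2, group 16; Mg is in period 3, group 2; Si is in period 3, group 14; Cl is in period 3, group 17; Bi is in period 6, group 15.
Smaller atoms with higher effective nuclear charge are more electronegative.
These span different periods and groups, so the two trends combine.
Si > Mg: Si lies to the right of Mg in period 3, so the across-period effect alone puts Si higher.
Bi > Si: the two effects oppose for this pair; the across-period effect wins (2.02 vs 1.90).
Cl > Bi: both effects reinforce here, so Cl is clearly the higher of the two.
O > Cl: the two effects oppose for this pair; the down-group effect wins (3.44 vs 3.16).
For reference (Pauling): O 3.44, Mg 1.31, Si 1.90, Cl 3.16, Bi 2.02.
So from highest to lowest: O > Cl > Bi > Si > Mg.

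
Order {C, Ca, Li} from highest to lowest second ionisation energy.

After 1 electron has been removed, what remains? C⁺ still has 3 valence electrons; Ca⁺ still has 1 valence electron; Li⁺ is the bare [He] core.
Breaking into a closed-shell core is much more expensive than removing a leftover valence electron — Li has the largest IE_2 here.
Valence configurations: C⁺ [He]2s²2p¹, Ca⁺ [Ar]4s¹.
The numbers (kJ/mol): C 2353, Ca 1145, Li 7298.
So the second ionization energies run Ca < C < Li.

Li > C > Ca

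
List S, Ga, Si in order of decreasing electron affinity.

S > Si > Ga

Adding an electron releases more energy for atoms nearer the top right (short of the noble gases).
Neither a single period nor a single group — weigh both effects.
Si > Ga: relative to Ga, both the across-period and down-group shifts push Si's electron affinity up.
S > Si: S lies to the right of Si in period 3, so the across-period effect alone puts S higher.
Approximate values (kJ/mol): Si 134, S 200, Ga 29.
So from highest to lowest: S > Si > Ga.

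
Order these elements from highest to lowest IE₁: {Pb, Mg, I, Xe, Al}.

Xe, I, Mg, Pb, Al

Mg is in period 3, group 2; Al is in period 3, group 13; I is in period 5, group 17; Xe is in period 5, group 18; Pb is in period 6, group 14.
Removing the outermost electron gets harder across a period and easier down a group.
Here both period and group differ, so the two effects have to be weighed against each other.
Pb > Al: period and group pull opposite ways; the across-period shift dominates (716 vs 578 kJ/mol).
Mg > Pb: the two effects oppose for this pair; the down-group effect wins (738 vs 716 kJ/mol).
I > Mg: the two effects oppose for this pair; the across-period effect wins (1008 vs 738 kJ/mol).
Xe > I: both are in period 5; the period trend gives Xe the larger value.
Note the exception: Mg has a higher first ionization energy than Al, contrary to the simple trend — Al's single 3p electron is easier to remove than one from Mg's filled 3s².
Tabulated first ionization energy (kJ/mol): Mg 738, Al 578, I 1008, Xe 1170, Pb 716.
So from highest to lowest: Xe > I > Mg > Pb > Al.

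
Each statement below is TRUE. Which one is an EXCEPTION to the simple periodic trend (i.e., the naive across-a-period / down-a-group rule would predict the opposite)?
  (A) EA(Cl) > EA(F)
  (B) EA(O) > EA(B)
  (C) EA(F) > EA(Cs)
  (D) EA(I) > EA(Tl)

(A)

The general trend: electron affinity increases across a period and decreases down a group.
(A) Cl (period 3, group 17) vs F (period 2, group 17): the stated order contradicts the simple trend.
(B) O (period 2, group 16) vs B (period 2, group 13): the stated order agrees with the simple trend.
(C) F (period 2, group 17) vs Cs (period 6, group 1): the stated order agrees with the simple trend.
(D) I (period 5, group 17) vs Tl (period 6, group 13): the stated order agrees with the simple trend.
The exception is (A): F's small 2p subshell makes the incoming electron feel strong e⁻–e⁻ repulsion, so Cl actually releases more energy on gaining an electron.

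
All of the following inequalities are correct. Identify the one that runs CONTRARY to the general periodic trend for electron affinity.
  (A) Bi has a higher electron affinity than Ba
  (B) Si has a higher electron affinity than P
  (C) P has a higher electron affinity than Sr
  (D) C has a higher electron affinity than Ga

The general trend: electron affinity increases across a period and decreases down a group.
(A) Bi (period 6, group 15) vs Ba (period 6, group 2): the stated order agrees with the simple trend.
(B) Si (period 3, group 14) vs P (period 3, group 15): the stated order contradicts the simple trend.
(C) P (period 3, group 15) vs Sr (period 5, group 2): the stated order agrees with the simple trend.
(D) C (period 2, group 14) vs Ga (period 4, group 13): the stated order agrees with the simple trend.
The exception is (B): adding an electron to P's half-filled 3p³ is unfavourable, so Si (3p²) has the more exothermic EA.

(B)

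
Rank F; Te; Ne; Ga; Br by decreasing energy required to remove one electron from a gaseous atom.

Removing the outermost electron gets harder across a period and easier down a group.
Here both period and group differ, so the two effects have to be weighed against each other.
Te > Ga: the two effects oppose for this pair; the across-period effect wins (869 vs 579 kJ/mol).
Br > Te: relative to Te, both the across-period and down-group shifts push Br's first ionization energy up.
F > Br: they share group 17; the group trend gives F the larger value.
Ne > F: both are in period 2; the period trend gives Ne the larger value.
Tabulated first ionization energy (kJ/mol): F 1681, Ne 2081, Ga 579, Br 1140, Te 869.
So from highest to lowest: Ne > F > Br > Te > Ga.

Ne > F > Br > Te > Ga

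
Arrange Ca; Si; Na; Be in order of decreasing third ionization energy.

IE_3 is the cost of taking one more electron from the +2 cation: Ca²⁺ is the bare [Ar] core; Si²⁺ still has 2 valence electrons; Na²⁺ is already 1 electron into the core; Be²⁺ is the bare [He] core.
Core electrons are held far more tightly than valence electrons, so Ca, Na and Be top the IE_3 order.
The numbers (kJ/mol): Ca 4912, Si 3232, Na 6910, Be 14849.
Hence IE_3: Si < Ca < Na < Be.

Be > Na > Ca > Si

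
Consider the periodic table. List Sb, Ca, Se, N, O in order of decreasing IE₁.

N is in period 2, group 15; O is in period 2, group 16; Ca is in period 4, group 2; Se is in period 4, group 16; Sb is in period 5, group 15.
Removing the outermost electron gets harder across a period and easier down a group.
Here both period and group differ, so the two effects have to be weighed against each other.
Sb > Ca: the two effects oppose for this pair; the across-period effect wins (831 vs 590 kJ/mol).
Se > Sb: relative to Sb, both the across-period and down-group shifts push Se's first ionization energy up.
O > Se: they share group 16; the group trend gives O the larger value.
N > O: this pair runs against the simple trend — see the exception note.
Note the exception: N has a higher first ionization energy than O, contrary to the simple trend — pairing an electron in O's 2p⁴ costs repulsion energy, so O ionizes more easily than half-filled N (2p³).
Approximate values (kJ/mol): N 1402, O 1314, Ca 590, Se 941, Sb 831.
So from highest to lowest: N > O > Se > Sb > Ca.

N, O, Se, Sb, Ca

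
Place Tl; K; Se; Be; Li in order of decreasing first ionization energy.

Se, Be, Tl, Li, K

Li is in period 2, group 1; Be is in period 2, group 2; K is in period 4, group 1; Se is in period 4, group 16; Tl is in period 6, group 13.
Across a period the outer electron is held more tightly (higher IE₁); down a group it sits in a higher shell, more shielded, and comes off more easily.
These span different periods and groups, so the two trends combine.
Li > K: they share group 1; the group trend gives Li the larger value.
Tl > Li: period and group pull opposite ways; the across-period shift dominates (589 vs 520 kJ/mol).
Be > Tl: period and group pull opposite ways; the down-group shift dominates (900 vs 589 kJ/mol).
Se > Be: the two effects oppose for this pair; the across-period effect wins (941 vs 900 kJ/mol).
For reference (kJ/mol): Li 520, Be 900, K 419, Se 941, Tl 589.
So from highest to lowest: Se > Be > Tl > Li > K.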